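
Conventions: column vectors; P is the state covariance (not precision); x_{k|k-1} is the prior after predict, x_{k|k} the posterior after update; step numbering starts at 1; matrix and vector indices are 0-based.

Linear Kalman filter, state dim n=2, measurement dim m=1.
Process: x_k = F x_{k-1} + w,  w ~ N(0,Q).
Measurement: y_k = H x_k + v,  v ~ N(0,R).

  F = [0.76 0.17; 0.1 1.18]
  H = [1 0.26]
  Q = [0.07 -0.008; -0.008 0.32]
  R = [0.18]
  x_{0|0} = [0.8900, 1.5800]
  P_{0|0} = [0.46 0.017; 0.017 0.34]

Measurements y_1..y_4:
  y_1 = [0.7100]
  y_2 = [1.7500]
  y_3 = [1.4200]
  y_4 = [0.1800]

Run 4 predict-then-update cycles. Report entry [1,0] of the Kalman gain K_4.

step 1: x^-=[0.9450, 1.9534]  P^-=[0.3499 0.1107; 0.1107 0.8020]  S=[0.6417]  K=[0.5902; 0.4975]  nu=[-0.7429]  x^+=[0.5066, 1.5838]  P^+=[0.1264 -0.0777; -0.0777 0.6432]
step 2: x^-=[0.6543, 1.9196]  P^-=[0.1415 0.0596; 0.0596 1.1986]  S=[0.4336]  K=[0.3622; 0.8563]  nu=[0.5966]  x^+=[0.8704, 2.4305]  P^+=[0.0847 -0.0748; -0.0748 0.8806]
step 3: x^-=[1.0747, 2.9550]  P^-=[0.1250 0.1067; 0.1067 1.5294]  S=[0.4639]  K=[0.3293; 1.0872]  nu=[-0.4230]  x^+=[0.9354, 2.4952]  P^+=[0.0747 -0.0594; -0.0594 0.9810]
step 4: x^-=[1.1351, 3.0378]  P^-=[0.1262 0.1402; 0.1402 1.6727]  S=[0.4922]  K=[0.3304; 1.1686]  nu=[-1.7449]  x^+=[0.5585, 0.9987]  P^+=[0.0724 -0.0498; -0.0498 1.0006]

K[1,0] = 1.1686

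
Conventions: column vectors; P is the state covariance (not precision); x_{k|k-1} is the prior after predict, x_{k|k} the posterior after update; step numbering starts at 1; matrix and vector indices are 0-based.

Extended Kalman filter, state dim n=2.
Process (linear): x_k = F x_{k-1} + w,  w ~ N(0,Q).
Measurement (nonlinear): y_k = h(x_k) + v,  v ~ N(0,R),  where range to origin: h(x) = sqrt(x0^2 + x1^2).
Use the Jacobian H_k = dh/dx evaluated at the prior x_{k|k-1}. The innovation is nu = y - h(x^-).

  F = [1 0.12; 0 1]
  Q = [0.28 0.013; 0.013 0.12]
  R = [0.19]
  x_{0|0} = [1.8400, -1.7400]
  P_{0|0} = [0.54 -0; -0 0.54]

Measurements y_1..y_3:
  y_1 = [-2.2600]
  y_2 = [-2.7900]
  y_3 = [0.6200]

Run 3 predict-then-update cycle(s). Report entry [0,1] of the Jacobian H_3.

step 1: x^-=[1.6312, -1.7400]  P^-=[0.8278 0.0778; 0.0778 0.6600]  H_jac=[0.6839 -0.7295]  S=[0.8508]  K=[0.5987; -0.5034]  nu=[-4.6450]  x^+=[-1.1497, 0.5982]  P^+=[0.5228 0.3342; 0.3342 0.4444]
step 2: x^-=[-1.0779, 0.5982]  P^-=[0.8894 0.4005; 0.4005 0.5644]  H_jac=[-0.8744 0.4852]  S=[0.6630]  K=[-0.8798; -0.1152]  nu=[-4.0228]  x^+=[2.4615, 1.0614]  P^+=[0.3762 0.3334; 0.3334 0.5556]
step 3: x^-=[2.5888, 1.0614]  P^-=[0.7442 0.4130; 0.4130 0.6756]  H_jac=[0.9253 0.3794]  S=[1.2143]  K=[0.6961; 0.5258]  nu=[-2.1780]  x^+=[1.0727, -0.0837]  P^+=[0.1558 -0.0314; -0.0314 0.3399]

H_jac[0,1] = 0.3794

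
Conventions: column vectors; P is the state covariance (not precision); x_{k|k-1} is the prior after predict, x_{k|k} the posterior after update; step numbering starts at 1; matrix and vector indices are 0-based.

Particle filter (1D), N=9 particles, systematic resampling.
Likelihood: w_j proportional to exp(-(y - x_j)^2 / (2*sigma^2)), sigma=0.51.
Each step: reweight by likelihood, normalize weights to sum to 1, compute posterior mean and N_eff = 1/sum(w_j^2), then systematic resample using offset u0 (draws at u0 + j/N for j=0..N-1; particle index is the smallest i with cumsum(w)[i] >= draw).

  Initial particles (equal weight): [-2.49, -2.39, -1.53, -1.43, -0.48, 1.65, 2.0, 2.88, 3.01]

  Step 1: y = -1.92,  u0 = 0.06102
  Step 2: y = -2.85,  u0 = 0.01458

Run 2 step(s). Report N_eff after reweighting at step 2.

step 1: w=[0.2072, 0.2530, 0.2888, 0.2438, 0.0072, 0.0000, 0.0000, 0.0000, 0.0000]  mean=-1.9145  Neff=4.0025  idx=[0, 0, 1, 1, 2, 2, 2, 3, 3]
step 2: w=[0.2566, 0.2566, 0.2192, 0.2192, 0.0116, 0.0116, 0.0116, 0.0068, 0.0068]  mean=-2.3984  Neff=4.3799  idx=[0, 0, 0, 1, 1, 2, 2, 3, 3]

N_eff = 4.3799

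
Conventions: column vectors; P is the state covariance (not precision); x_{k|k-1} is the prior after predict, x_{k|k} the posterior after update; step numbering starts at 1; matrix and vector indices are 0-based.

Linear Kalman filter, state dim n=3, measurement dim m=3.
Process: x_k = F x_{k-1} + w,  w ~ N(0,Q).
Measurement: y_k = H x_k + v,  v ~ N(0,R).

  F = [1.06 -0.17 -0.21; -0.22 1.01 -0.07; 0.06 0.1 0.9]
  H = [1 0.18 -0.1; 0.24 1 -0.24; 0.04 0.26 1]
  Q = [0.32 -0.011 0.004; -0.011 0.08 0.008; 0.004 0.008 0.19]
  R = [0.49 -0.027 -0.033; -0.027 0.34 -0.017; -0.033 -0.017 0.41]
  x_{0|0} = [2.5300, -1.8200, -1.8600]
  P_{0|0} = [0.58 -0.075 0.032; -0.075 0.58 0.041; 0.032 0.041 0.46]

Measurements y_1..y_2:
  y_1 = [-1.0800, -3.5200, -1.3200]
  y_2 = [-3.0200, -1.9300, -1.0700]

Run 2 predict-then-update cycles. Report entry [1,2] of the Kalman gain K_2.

K[1,2] = 0.1208

step 1: x^-=[3.3818, -2.2646, -1.7042]  P^-=[1.0244 -0.3313 -0.0401; -0.3313 0.7305 0.0576; -0.0401 0.0576 0.5804]  S=[1.4306 0.0210 -0.1355; 0.0210 0.9809 0.0543; -0.1355 0.0543 1.0613]  K=[0.6796 -0.0925 0.0111; -0.1370 0.6431 0.1703; -0.0060 -0.1243 0.5651]  nu=[-4.2246, -2.4760, 0.8377]  x^+=[0.7489, -3.1354, -0.8977]  P^+=[0.3599 -0.1353 0.0045; -0.1353 0.2527 0.0031; 0.0045 0.0031 0.2330]
step 2: x^-=[1.5154, -3.2687, -1.0765]  P^-=[0.7890 -0.2856 -0.0307; -0.2856 0.4161 0.0108; -0.0307 0.0108 0.3820]  S=[1.1993 -0.0449 -0.1254; -0.0449 0.6849 -0.0191; -0.1254 -0.0191 0.8186]  K=[0.6145 -0.0893 0.0024; -0.1453 0.4976 0.1208; -0.0117 -0.1167 0.4640]  nu=[-4.0547, 0.7167, 0.7957]  x^+=[-1.0384, -2.2269, -0.7434]  P^+=[0.3261 -0.1249 0.0016; -0.1249 0.2007 -0.0013; 0.0016 -0.0013 0.1929]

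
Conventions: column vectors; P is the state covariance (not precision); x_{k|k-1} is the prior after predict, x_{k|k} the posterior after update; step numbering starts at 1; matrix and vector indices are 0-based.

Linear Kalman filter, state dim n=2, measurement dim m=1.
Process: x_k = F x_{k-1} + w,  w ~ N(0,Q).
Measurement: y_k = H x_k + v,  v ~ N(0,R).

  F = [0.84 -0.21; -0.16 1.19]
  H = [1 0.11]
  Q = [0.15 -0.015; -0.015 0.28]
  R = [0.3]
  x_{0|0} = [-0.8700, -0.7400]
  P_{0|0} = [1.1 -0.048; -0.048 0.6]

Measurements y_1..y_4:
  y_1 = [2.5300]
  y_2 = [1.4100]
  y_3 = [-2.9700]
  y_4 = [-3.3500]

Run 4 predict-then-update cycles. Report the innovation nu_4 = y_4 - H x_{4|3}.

step 1: x^-=[-0.5754, -0.7414]  P^-=[0.9696 -0.3624; -0.3624 1.1761]  S=[1.2041]  K=[0.7721; -0.1935]  nu=[3.1870]  x^+=[1.8853, -1.3581]  P^+=[0.2517 -0.1825; -0.1825 1.1310]
step 2: x^-=[1.8689, -1.9178]  P^-=[0.4419 -0.5200; -0.5200 1.9575]  S=[0.6511]  K=[0.5907; -0.4679]  nu=[-0.2479]  x^+=[1.7224, -1.8018]  P^+=[0.2146 -0.3400; -0.3400 1.8150]
step 3: x^-=[1.8252, -2.4197]  P^-=[0.5014 -0.8487; -0.8487 2.9852]  S=[0.6508]  K=[0.6270; -0.7995]  nu=[-4.5290]  x^+=[-1.0145, 1.2012]  P^+=[0.2456 -0.5225; -0.5225 2.5692]
step 4: x^-=[-1.1044, 1.5918]  P^-=[0.6209 -1.2298; -1.2298 4.1235]  S=[0.7002]  K=[0.6935; -1.1086]  nu=[-2.4207]  x^+=[-2.7832, 4.2753]  P^+=[0.2841 -0.6915; -0.6915 3.2629]

innov = [-2.4207]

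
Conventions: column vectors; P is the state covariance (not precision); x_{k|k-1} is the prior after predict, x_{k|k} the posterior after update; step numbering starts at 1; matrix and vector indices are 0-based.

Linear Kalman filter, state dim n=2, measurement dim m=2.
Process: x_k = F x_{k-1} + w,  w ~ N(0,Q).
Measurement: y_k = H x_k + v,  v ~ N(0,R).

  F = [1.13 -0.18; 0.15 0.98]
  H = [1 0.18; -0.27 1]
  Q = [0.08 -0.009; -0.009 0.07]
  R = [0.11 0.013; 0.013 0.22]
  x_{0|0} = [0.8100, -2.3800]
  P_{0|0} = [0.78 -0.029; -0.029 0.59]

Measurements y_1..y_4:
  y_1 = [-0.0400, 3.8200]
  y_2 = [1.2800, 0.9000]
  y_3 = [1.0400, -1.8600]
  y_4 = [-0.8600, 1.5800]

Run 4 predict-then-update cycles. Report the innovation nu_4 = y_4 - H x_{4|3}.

step 1: x^-=[1.3437, -2.2109]  P^-=[1.1069 -0.0122; -0.0122 0.6457]  S=[1.2334 -0.1812; -0.1812 0.9529]  K=[0.8720 -0.1606; 0.1897 0.7171]  nu=[-0.9857, 6.3937]  x^+=[-0.5425, 2.1869]  P^+=[0.0936 0.0013; 0.0013 0.1606]
step 2: x^-=[-1.0066, 2.0618]  P^-=[0.2042 -0.0201; -0.0201 0.2267]  S=[0.3143 -0.0204; -0.0204 0.4724]  K=[0.6296 -0.1320; 0.0982 0.4956]  nu=[1.9155, -1.4336]  x^+=[0.3885, 1.5394]  P^+=[0.0680 -0.0025; -0.0025 0.1096]
step 3: x^-=[0.1620, 1.5669]  P^-=[0.1714 -0.0195; -0.0195 0.1761]  S=[0.2801 -0.0201; -0.0201 0.4191]  K=[0.5902 -0.1286; 0.0749 0.4363]  nu=[0.5960, -3.3832]  x^+=[0.9488, 0.1354]  P^+=[0.0639 -0.0034; -0.0034 0.0960]
step 4: x^-=[1.0477, 0.2750]  P^-=[0.1660 -0.0188; -0.0188 0.1627]  S=[0.2745 -0.0204; -0.0204 0.4049]  K=[0.5829 -0.1277; 0.0693 0.4178]  nu=[-1.9572, 1.5878]  x^+=[-0.2960, 0.8027]  P^+=[0.0631 -0.0035; -0.0035 0.0919]

innov = [-1.9572, 1.5878]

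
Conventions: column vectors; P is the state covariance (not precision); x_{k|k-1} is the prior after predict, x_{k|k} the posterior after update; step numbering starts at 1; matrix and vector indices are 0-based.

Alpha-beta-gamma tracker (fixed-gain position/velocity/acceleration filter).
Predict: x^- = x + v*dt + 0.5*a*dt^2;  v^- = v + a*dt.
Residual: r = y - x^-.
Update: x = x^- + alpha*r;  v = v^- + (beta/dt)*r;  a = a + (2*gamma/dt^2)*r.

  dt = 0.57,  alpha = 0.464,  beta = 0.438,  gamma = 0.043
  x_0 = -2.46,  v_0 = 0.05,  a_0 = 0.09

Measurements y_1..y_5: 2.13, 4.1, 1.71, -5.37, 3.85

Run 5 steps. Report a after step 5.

step 1: x_pred=-2.4169  r=4.5469  x^+=-0.3071  v^+=3.5952  a^+=1.2935
step 2: x_pred=1.9523  r=2.1477  x^+=2.9488  v^+=5.9829  a^+=1.8620
step 3: x_pred=6.6616  r=-4.9516  x^+=4.3640  v^+=3.2394  a^+=0.5514
step 4: x_pred=6.3000  r=-11.6700  x^+=0.8851  v^+=-5.4139  a^+=-2.5376
step 5: x_pred=-2.6130  r=6.4630  x^+=0.3858  v^+=-1.8940  a^+=-0.8269

a_post = -0.8269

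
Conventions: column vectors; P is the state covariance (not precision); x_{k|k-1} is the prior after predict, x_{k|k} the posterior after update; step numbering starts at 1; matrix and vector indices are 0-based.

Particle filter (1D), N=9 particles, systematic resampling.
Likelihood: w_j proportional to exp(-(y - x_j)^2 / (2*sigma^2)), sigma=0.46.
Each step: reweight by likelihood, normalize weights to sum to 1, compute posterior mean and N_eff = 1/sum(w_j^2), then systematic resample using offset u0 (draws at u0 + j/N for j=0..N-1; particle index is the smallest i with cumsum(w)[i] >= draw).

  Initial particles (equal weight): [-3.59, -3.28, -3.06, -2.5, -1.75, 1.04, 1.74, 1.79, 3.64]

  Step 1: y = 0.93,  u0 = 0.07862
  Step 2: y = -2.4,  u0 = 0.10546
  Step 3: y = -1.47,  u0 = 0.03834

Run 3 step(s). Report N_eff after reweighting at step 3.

step 1: w=[0.0000, 0.0000, 0.0000, 0.0000, 0.0000, 0.7155, 0.1562, 0.1282, 0.0000]  mean=1.2455  Neff=1.8089  idx=[5, 5, 5, 5, 5, 5, 6, 6, 7]
step 2: w=[0.1667, 0.1667, 0.1667, 0.1667, 0.1667, 0.1667, 0.0000, 0.0000, 0.0000]  mean=1.0400  Neff=6.0000  idx=[0, 1, 1, 2, 3, 3, 4, 5, 5]
step 3: w=[0.1111, 0.1111, 0.1111, 0.1111, 0.1111, 0.1111, 0.1111, 0.1111, 0.1111]  mean=1.0400  Neff=9.0000  idx=[0, 1, 2, 3, 4, 5, 6, 7, 8]

N_eff = 9.0000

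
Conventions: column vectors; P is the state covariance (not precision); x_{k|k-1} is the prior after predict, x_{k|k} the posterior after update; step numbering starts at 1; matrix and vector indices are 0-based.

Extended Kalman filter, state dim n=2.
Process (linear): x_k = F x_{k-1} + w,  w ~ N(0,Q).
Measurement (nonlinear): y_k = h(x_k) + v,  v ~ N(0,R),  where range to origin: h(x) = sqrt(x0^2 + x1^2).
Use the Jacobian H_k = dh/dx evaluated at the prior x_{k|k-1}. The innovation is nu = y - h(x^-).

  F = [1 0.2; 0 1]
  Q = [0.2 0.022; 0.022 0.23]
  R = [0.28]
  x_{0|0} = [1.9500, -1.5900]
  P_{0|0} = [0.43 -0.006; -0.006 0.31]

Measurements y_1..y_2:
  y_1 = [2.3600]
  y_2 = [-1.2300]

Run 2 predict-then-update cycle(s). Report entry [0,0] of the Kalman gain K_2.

K[0,0] = 0.3395

step 1: x^-=[1.6320, -1.5900]  P^-=[0.6400 0.0780; 0.0780 0.5400]  H_jac=[0.7163 -0.6978]  S=[0.7933]  K=[0.5092; -0.4046]  nu=[0.0815]  x^+=[1.6735, -1.6230]  P^+=[0.4343 0.2414; 0.2414 0.4101]
step 2: x^-=[1.3489, -1.6230]  P^-=[0.7473 0.3455; 0.3455 0.6401]  H_jac=[0.6392 -0.7691]  S=[0.6243]  K=[0.3395; -0.4349]  nu=[-3.3404]  x^+=[0.2148, -0.1703]  P^+=[0.6753 0.4376; 0.4376 0.5221]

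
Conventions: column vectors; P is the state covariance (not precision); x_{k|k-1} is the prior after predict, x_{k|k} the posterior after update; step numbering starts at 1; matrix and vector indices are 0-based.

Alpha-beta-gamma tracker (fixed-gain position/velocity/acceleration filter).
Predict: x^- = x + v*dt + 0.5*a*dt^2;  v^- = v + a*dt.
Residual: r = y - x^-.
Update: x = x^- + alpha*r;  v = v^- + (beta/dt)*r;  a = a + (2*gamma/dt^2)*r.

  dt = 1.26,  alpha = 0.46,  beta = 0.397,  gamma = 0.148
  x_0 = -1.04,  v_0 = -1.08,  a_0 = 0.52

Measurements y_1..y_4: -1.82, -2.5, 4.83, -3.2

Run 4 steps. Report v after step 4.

v_post = 1.9083

step 1: x_pred=-1.9880  r=0.1680  x^+=-1.9107  v^+=-0.3719  a^+=0.5513
step 2: x_pred=-1.9416  r=-0.5584  x^+=-2.1985  v^+=0.1469  a^+=0.4472
step 3: x_pred=-1.6584  r=6.4884  x^+=1.3263  v^+=2.7547  a^+=1.6570
step 4: x_pred=6.1125  r=-9.3125  x^+=1.8288  v^+=1.9083  a^+=-0.0793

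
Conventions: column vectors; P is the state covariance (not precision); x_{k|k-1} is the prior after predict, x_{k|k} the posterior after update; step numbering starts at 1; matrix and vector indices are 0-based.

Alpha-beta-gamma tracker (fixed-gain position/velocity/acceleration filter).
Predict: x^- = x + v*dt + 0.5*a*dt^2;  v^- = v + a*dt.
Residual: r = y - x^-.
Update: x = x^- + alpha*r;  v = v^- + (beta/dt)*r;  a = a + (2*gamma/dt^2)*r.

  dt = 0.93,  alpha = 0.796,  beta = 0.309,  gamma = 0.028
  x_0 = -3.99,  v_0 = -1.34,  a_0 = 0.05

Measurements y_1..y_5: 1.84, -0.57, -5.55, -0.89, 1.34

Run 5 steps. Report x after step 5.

step 1: x_pred=-5.2146  r=7.0546  x^+=0.4009  v^+=1.0504  a^+=0.5068
step 2: x_pred=1.5969  r=-2.1669  x^+=-0.1279  v^+=0.8018  a^+=0.3665
step 3: x_pred=0.7762  r=-6.3262  x^+=-4.2595  v^+=-0.9594  a^+=-0.0431
step 4: x_pred=-5.1703  r=4.2803  x^+=-1.7632  v^+=0.4227  a^+=0.2340
step 5: x_pred=-1.2689  r=2.6089  x^+=0.8078  v^+=1.5071  a^+=0.4029

x_post = 0.8078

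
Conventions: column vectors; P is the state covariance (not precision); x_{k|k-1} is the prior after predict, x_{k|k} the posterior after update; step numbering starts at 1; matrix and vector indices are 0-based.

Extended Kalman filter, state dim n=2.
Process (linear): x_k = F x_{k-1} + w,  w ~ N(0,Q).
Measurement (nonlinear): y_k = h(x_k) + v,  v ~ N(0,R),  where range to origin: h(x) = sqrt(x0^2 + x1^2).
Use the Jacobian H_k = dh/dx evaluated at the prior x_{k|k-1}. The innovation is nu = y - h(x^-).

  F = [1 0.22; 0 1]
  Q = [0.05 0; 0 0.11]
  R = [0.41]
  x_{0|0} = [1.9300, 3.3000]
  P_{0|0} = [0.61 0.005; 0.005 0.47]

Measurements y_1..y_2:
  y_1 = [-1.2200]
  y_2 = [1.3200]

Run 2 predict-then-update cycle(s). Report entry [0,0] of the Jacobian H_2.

step 1: x^-=[2.6560, 3.3000]  P^-=[0.6849 0.1084; 0.1084 0.5800]  H_jac=[0.6270 0.7790]  S=[1.1372]  K=[0.4519; 0.4571]  nu=[-5.4561]  x^+=[0.1903, 0.8060]  P^+=[0.4527 -0.1265; -0.1265 0.3424]
step 2: x^-=[0.3676, 0.8060]  P^-=[0.4636 -0.0512; -0.0512 0.4524]  H_jac=[0.4150 0.9098]  S=[0.8257]  K=[0.1766; 0.4728]  nu=[0.4341]  x^+=[0.4443, 1.0112]  P^+=[0.4379 -0.1201; -0.1201 0.2678]

H_jac[0,0] = 0.4150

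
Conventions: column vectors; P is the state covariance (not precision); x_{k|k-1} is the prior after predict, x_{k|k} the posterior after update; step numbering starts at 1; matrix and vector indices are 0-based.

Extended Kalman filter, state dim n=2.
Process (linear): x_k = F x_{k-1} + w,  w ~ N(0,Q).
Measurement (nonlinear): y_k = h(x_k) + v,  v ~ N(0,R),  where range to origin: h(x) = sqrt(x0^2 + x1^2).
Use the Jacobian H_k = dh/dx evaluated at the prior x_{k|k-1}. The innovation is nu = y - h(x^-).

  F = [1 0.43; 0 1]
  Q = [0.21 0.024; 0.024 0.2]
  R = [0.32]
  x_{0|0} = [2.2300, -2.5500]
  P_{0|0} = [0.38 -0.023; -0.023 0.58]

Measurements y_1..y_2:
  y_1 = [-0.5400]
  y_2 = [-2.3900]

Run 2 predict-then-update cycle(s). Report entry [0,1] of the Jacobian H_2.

H_jac[0,1] = -0.3178

step 1: x^-=[1.1335, -2.5500]  P^-=[0.6775 0.2504; 0.2504 0.7800]  H_jac=[0.4062 -0.9138]  S=[0.8972]  K=[0.0517; -0.6811]  nu=[-3.3306]  x^+=[0.9614, -0.2817]  P^+=[0.6751 0.2820; 0.2820 0.3638]
step 2: x^-=[0.8403, -0.2817]  P^-=[1.1948 0.4624; 0.4624 0.5638]  H_jac=[0.9481 -0.3178]  S=[1.1724]  K=[0.8409; 0.2211]  nu=[-3.2762]  x^+=[-1.9148, -1.0061]  P^+=[0.3658 0.2444; 0.2444 0.5065]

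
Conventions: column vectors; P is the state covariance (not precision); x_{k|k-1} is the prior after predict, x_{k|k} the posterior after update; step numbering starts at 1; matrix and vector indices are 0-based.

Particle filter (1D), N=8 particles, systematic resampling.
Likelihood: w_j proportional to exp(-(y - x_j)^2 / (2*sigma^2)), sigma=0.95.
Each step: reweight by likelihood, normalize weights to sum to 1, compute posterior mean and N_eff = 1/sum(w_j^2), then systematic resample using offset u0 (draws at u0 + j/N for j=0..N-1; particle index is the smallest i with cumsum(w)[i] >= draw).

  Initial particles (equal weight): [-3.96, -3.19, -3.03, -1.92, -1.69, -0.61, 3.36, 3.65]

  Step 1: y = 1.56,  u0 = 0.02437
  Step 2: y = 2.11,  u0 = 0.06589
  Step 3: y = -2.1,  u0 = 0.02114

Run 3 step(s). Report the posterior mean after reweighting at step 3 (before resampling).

step 1: w=[0.0000, 0.0000, 0.0000, 0.0037, 0.0086, 0.2212, 0.4992, 0.2672]  mean=2.4960  Neff=2.7053  idx=[5, 5, 6, 6, 6, 6, 7, 7]
step 2: w=[0.0074, 0.0074, 0.1867, 0.1867, 0.1867, 0.1867, 0.1192, 0.1192]  mean=3.3707  Neff=5.9535  idx=[2, 2, 3, 4, 4, 5, 6, 7]
step 3: w=[0.1580, 0.1580, 0.1580, 0.1580, 0.1580, 0.1580, 0.0261, 0.0261]  mean=3.3751  Neff=6.6185  idx=[0, 0, 1, 2, 3, 4, 4, 5]

post_mean = 3.3751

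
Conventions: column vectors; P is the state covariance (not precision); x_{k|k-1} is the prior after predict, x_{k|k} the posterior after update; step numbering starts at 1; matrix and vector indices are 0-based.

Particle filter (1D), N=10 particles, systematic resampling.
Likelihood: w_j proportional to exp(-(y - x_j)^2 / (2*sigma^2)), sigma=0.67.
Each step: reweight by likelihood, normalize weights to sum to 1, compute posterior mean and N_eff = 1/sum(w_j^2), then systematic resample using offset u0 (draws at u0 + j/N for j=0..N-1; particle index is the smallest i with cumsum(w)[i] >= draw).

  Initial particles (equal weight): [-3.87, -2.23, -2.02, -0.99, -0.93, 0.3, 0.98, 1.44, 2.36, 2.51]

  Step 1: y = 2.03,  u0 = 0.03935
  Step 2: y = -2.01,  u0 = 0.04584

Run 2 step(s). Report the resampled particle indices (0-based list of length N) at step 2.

resampled_idx = [0, 0, 0, 0, 0, 0, 0, 0, 0, 2]

step 1: w=[0.0000, 0.0000, 0.0000, 0.0000, 0.0000, 0.0134, 0.1098, 0.2545, 0.3322, 0.2901]  mean=1.9902  Neff=3.6832  idx=[6, 7, 7, 7, 8, 8, 8, 9, 9, 9]
step 2: w=[0.9003, 0.0332, 0.0332, 0.0332, 0.0000, 0.0000, 0.0000, 0.0000, 0.0000, 0.0000]  mean=1.0259  Neff=1.2287  idx=[0, 0, 0, 0, 0, 0, 0, 0, 0, 2]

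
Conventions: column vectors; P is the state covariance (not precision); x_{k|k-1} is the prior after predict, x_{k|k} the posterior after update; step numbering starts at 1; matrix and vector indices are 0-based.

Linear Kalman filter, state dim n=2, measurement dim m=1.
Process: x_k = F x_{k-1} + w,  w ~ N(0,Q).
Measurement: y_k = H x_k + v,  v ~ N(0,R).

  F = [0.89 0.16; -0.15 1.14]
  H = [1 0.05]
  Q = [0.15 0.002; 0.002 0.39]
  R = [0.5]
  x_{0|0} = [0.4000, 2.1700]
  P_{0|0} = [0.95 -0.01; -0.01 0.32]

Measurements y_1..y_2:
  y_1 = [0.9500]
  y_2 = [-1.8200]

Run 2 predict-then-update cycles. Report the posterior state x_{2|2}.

step 1: x^-=[0.7032, 2.4138]  P^-=[0.9078 -0.0764; -0.0764 0.8307]  S=[1.4023]  K=[0.6447; -0.0248]  nu=[0.1261]  x^+=[0.7845, 2.4107]  P^+=[0.3250 -0.0539; -0.0539 0.8298]
step 2: x^-=[1.0839, 2.6305]  P^-=[0.4134 0.0566; 0.0566 1.4942]  S=[0.9227]  K=[0.4510; 0.1423]  nu=[-3.0354]  x^+=[-0.2851, 2.1987]  P^+=[0.2256 -0.0026; -0.0026 1.4755]

x_post = [-0.2851, 2.1987]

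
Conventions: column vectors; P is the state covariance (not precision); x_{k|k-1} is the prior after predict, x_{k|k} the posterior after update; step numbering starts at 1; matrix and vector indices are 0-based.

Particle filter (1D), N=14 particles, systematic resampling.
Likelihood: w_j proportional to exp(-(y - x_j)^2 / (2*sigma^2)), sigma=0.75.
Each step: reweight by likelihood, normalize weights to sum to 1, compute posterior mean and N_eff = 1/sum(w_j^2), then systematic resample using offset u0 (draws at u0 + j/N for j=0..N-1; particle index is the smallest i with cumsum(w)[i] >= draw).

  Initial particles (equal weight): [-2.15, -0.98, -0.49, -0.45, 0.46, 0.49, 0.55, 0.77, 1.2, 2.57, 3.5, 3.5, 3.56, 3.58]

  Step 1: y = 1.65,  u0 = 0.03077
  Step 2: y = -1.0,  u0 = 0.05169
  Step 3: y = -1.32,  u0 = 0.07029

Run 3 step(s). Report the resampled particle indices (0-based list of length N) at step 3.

resampled_idx = [0, 1, 2, 3, 3, 4, 5, 6, 6, 7, 8, 9, 10, 13]

step 1: w=[0.0000, 0.0007, 0.0058, 0.0067, 0.0964, 0.1026, 0.1158, 0.1705, 0.2835, 0.1599, 0.0162, 0.0162, 0.0133, 0.0124]  mean=1.2391  Neff=5.9110  idx=[4, 4, 5, 6, 6, 7, 7, 8, 8, 8, 8, 9, 9, 11]
step 2: w=[0.1761, 0.1761, 0.1628, 0.1384, 0.1384, 0.0723, 0.0723, 0.0159, 0.0159, 0.0159, 0.0159, 0.0000, 0.0000, 0.0000]  mean=0.5816  Neff=7.2290  idx=[0, 0, 1, 1, 1, 2, 2, 3, 3, 4, 4, 5, 6, 9]
step 3: w=[0.0948, 0.0948, 0.0948, 0.0948, 0.0948, 0.0861, 0.0861, 0.0708, 0.0708, 0.0708, 0.0708, 0.0326, 0.0326, 0.0056]  mean=0.5150  Neff=12.2055  idx=[0, 1, 2, 3, 3, 4, 5, 6, 6, 7, 8, 9, 10, 13]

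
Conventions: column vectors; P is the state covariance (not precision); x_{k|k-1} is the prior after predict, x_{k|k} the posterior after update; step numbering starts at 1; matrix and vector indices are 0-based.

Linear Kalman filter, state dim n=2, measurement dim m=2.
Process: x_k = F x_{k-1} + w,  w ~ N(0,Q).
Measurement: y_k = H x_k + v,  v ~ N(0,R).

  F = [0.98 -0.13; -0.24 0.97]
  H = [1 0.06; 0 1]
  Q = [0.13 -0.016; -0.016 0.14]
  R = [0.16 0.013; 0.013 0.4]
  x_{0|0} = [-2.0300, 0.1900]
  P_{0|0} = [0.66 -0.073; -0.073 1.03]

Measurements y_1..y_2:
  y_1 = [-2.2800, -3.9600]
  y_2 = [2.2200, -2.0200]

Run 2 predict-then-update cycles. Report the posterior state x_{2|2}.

x_post = [0.8610, -2.5082]

step 1: x^-=[-2.0141, 0.6715]  P^-=[0.7999 -0.3728; -0.3728 1.1811]  S=[0.9194 -0.2889; -0.2889 1.5811]  K=[0.8186 -0.0862; -0.0993 0.7289]  nu=[-0.3062, -4.6315]  x^+=[-1.8655, -2.6738]  P^+=[0.1313 -0.0238; -0.0238 0.2903]
step 2: x^-=[-1.4806, -2.1459]  P^-=[0.2671 -0.1069; -0.1069 0.4318]  S=[0.4158 -0.0680; -0.0680 0.8318]  K=[0.6141 -0.0783; -0.1114 0.5100]  nu=[3.8294, 0.1259]  x^+=[0.8610, -2.5082]  P^+=[0.0986 -0.0233; -0.0233 0.2025]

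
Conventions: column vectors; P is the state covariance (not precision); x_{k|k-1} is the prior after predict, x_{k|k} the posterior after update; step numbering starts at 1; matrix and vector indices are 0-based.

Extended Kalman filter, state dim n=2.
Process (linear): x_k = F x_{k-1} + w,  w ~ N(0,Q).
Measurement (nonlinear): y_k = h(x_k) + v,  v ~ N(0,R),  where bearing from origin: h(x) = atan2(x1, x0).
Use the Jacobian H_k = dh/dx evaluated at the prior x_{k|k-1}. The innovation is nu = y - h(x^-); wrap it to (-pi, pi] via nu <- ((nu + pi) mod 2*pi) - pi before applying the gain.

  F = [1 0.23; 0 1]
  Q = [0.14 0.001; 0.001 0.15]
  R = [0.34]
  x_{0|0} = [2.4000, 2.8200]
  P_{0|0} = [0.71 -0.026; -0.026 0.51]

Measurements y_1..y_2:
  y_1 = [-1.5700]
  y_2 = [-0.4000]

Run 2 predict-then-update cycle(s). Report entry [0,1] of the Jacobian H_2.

H_jac[0,1] = 0.1839

step 1: x^-=[3.0486, 2.8200]  P^-=[0.8650 0.0923; 0.0923 0.6600]  H_jac=[-0.1635 0.1768]  S=[0.3784]  K=[-0.3307; 0.2684]  nu=[-2.3165]  x^+=[3.8146, 2.1982]  P^+=[0.8236 0.1259; 0.1259 0.6327]
step 2: x^-=[4.3201, 2.1982]  P^-=[1.0550 0.2724; 0.2724 0.7827]  H_jac=[-0.0936 0.1839]  S=[0.3663]  K=[-0.1327; 0.3233]  nu=[-0.8707]  x^+=[4.4357, 1.9167]  P^+=[1.0486 0.2881; 0.2881 0.7444]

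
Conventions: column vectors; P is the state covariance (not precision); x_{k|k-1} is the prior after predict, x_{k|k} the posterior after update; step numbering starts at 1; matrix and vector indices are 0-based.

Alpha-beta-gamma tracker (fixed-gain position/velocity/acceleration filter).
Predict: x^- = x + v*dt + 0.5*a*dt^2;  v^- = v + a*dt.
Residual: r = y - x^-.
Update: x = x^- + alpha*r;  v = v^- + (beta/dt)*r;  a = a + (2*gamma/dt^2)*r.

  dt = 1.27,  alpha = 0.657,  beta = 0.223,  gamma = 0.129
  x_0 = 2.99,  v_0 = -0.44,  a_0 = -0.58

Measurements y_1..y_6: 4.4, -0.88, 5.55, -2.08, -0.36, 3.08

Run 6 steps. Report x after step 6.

step 1: x_pred=1.9635  r=2.4365  x^+=3.5643  v^+=-0.7488  a^+=-0.1903
step 2: x_pred=2.4599  r=-3.3399  x^+=0.2656  v^+=-1.5768  a^+=-0.7245
step 3: x_pred=-2.3213  r=7.8713  x^+=2.8502  v^+=-1.1148  a^+=0.5346
step 4: x_pred=1.8654  r=-3.9454  x^+=-0.7267  v^+=-1.1287  a^+=-0.0965
step 5: x_pred=-2.2380  r=1.8780  x^+=-1.0042  v^+=-0.9215  a^+=0.2039
step 6: x_pred=-2.0101  r=5.0901  x^+=1.3341  v^+=0.2312  a^+=1.0181

x_post = 1.3341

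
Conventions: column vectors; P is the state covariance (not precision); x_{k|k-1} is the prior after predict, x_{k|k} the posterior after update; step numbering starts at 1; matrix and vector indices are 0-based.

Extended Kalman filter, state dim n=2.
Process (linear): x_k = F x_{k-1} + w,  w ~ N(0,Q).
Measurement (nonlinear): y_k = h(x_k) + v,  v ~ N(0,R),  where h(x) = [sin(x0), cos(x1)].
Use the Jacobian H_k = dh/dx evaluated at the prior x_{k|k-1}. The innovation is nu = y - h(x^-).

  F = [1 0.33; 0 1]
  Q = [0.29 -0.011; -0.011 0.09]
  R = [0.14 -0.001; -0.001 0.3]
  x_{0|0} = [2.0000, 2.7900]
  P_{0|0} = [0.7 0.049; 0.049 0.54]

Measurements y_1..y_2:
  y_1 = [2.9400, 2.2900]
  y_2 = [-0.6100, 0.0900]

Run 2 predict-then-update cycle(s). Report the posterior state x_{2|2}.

x_post = [-0.3462, 0.8639]

step 1: x^-=[2.9207, 2.7900]  P^-=[1.0811 0.2162; 0.2162 0.6300]  H_jac=[-0.9757 0.0000; 0.0000 -0.3444]  S=[1.1692 0.0716; 0.0716 0.3747]  K=[-0.9006 -0.0265; -0.1467 -0.5510]  nu=[2.7209, 3.2288]  x^+=[0.3848, 0.6120]  P^+=[0.1292 0.0205; 0.0205 0.4795]
step 2: x^-=[0.5867, 0.6120]  P^-=[0.4849 0.1677; 0.1677 0.5695]  H_jac=[0.8328 0.0000; 0.0000 -0.5745]  S=[0.4763 -0.0812; -0.0812 0.4880]  K=[0.8380 -0.0579; 0.1841 -0.6399]  nu=[-1.1636, -0.7285]  x^+=[-0.3462, 0.8639]  P^+=[0.1409 0.0317; 0.0317 0.3345]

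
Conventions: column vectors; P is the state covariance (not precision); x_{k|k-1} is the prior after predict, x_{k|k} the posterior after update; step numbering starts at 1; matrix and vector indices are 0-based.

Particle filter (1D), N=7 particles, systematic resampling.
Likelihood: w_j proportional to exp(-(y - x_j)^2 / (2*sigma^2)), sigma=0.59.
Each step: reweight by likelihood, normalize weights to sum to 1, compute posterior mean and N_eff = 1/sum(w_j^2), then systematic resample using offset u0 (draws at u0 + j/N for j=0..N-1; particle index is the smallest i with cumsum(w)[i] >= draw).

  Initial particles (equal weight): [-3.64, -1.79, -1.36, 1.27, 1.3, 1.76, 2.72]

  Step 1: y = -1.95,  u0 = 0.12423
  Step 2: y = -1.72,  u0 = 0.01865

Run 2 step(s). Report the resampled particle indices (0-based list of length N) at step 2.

step 1: w=[0.0104, 0.6074, 0.3822, 0.0000, 0.0000, 0.0000, 0.0000]  mean=-1.6449  Neff=1.9414  idx=[1, 1, 1, 1, 2, 2, 2]
step 2: w=[0.1537, 0.1537, 0.1537, 0.1537, 0.1285, 0.1285, 0.1285]  mean=-1.6243  Neff=6.9471  idx=[0, 1, 1, 2, 3, 4, 6]

resampled_idx = [0, 1, 1, 2, 3, 4, 6]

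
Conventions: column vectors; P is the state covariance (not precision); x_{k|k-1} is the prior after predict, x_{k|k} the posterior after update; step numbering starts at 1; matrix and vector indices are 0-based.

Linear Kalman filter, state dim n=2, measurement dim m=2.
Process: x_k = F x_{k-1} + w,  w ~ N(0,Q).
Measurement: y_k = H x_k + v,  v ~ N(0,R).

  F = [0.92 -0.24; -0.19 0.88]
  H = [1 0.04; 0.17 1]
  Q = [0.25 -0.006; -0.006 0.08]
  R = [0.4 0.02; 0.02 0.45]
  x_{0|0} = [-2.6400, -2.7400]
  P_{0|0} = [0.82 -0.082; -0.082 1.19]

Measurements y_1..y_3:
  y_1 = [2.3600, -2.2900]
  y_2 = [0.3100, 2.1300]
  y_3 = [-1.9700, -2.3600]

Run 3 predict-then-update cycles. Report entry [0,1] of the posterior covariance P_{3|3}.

P_post[0,1] = -0.0548

step 1: x^-=[-1.7712, -1.9096]  P^-=[1.0488 -0.4708; -0.4708 1.0586]  S=[1.4128 -0.2334; -0.2334 1.3788]  K=[0.7139 -0.0913; -0.1914 0.6773]  nu=[4.2076, -0.0793]  x^+=[1.2400, -2.7686]  P^+=[0.2868 -0.0756; -0.0756 0.3138]
step 2: x^-=[1.8052, -2.6719]  P^-=[0.5442 -0.1870; -0.1870 0.3586]  S=[0.9298 -0.0614; -0.0614 0.7608]  K=[0.5721 -0.0780; -0.1582 0.4168]  nu=[-1.3883, 4.4951]  x^+=[0.6602, -0.5786]  P^+=[0.2298 -0.0627; -0.0627 0.1951]
step 3: x^-=[0.7463, -0.6346]  P^-=[0.4834 -0.1410; -0.1410 0.2603]  S=[0.8726 -0.0294; -0.0294 0.6764]  K=[0.5454 -0.0633; -0.1381 0.3435]  nu=[-2.6909, -1.8522]  x^+=[-0.6042, -0.8992]  P^+=[0.2191 -0.0548; -0.0548 0.1611]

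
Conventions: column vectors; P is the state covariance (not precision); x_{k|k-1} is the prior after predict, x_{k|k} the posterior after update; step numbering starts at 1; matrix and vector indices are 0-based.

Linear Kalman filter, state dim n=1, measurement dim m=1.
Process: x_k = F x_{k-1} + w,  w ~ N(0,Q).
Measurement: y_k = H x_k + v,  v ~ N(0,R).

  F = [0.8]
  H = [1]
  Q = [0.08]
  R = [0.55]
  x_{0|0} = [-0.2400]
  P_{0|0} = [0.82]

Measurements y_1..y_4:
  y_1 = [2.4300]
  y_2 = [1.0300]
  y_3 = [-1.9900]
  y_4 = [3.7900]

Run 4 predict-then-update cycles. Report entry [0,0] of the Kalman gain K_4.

step 1: x^-=[-0.1920]  P^-=[0.6048]  S=[1.1548]  K=[0.5237]  nu=[2.6220]  x^+=[1.1812]  P^+=[0.2880]
step 2: x^-=[0.9450]  P^-=[0.2644]  S=[0.8144]  K=[0.3246]  nu=[0.0850]  x^+=[0.9726]  P^+=[0.1785]
step 3: x^-=[0.7781]  P^-=[0.1943]  S=[0.7443]  K=[0.2610]  nu=[-2.7681]  x^+=[0.0556]  P^+=[0.1436]
step 4: x^-=[0.0444]  P^-=[0.1719]  S=[0.7219]  K=[0.2381]  nu=[3.7456]  x^+=[0.9363]  P^+=[0.1310]

K[0,0] = 0.2381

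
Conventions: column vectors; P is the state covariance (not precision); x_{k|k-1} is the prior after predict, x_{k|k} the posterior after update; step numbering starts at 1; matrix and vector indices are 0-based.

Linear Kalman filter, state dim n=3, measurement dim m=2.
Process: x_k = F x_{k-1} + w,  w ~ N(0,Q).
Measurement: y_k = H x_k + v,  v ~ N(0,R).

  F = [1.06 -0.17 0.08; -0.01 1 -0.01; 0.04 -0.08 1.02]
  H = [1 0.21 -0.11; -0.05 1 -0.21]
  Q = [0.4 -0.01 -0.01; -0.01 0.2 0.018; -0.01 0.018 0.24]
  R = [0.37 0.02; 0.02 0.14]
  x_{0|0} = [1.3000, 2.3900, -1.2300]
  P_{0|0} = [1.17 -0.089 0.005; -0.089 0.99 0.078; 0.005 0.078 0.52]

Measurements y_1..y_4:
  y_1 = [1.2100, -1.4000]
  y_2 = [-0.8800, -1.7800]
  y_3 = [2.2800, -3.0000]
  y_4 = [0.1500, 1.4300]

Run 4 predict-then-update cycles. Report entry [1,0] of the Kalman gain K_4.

K[1,0] = 0.0300

step 1: x^-=[0.8733, 2.3893, -1.3938]  P^-=[1.7774 -0.2793 0.0951; -0.2793 1.1904 0.0090; 0.0951 0.0090 0.7775]  S=[2.0706 -0.0981; -0.0981 1.3953]  K=[0.8145 -0.2209; 0.0263 0.8637; 0.0001 -0.1140]  nu=[-0.3184, -4.0383]  x^+=[1.5060, -1.1068, -0.9335]  P^+=[0.3002 0.0110 0.0506; 0.0110 0.1527 0.1460; 0.0506 0.1460 0.7593]
step 2: x^-=[1.7099, -1.1126, -0.8034]  P^-=[0.7472 -0.0167 0.0944; -0.0167 0.3496 0.1469; 0.0944 0.1469 1.0117]  S=[1.1103 0.0210; 0.0210 0.4781]  K=[0.6639 -0.1837; 0.0239 0.6675; 0.0154 -0.1477]  nu=[-2.4446, -0.7507]  x^+=[0.2247, -1.6721, -0.7301]  P^+=[0.2468 0.0151 0.0722; 0.0151 0.1353 0.1935; 0.0722 0.1935 1.0011]
step 3: x^-=[0.4640, -1.6671, -0.6020]  P^-=[0.6891 -0.0054 0.1261; -0.0054 0.3313 0.1942; 0.1261 0.1942 1.2570]  S=[1.0500 0.0230; 0.0230 0.4501]  K=[0.6460 -0.1806; 0.0266 0.6447; 0.0310 -0.1706]  nu=[2.0999, -1.4361]  x^+=[2.0799, -2.5371, -0.2918]  P^+=[0.2417 0.0194 0.0939; 0.0194 0.1427 0.2425; 0.0939 0.2425 1.2432]
step 4: x^-=[2.6126, -2.5550, -0.0114]  P^-=[0.6859 0.0016 0.1601; 0.0016 0.3376 0.2411; 0.1601 0.2411 1.5027]  S=[1.0433 0.0230; 0.0230 0.4475]  K=[0.6449 -0.1813; 0.0300 0.6395; 0.0476 -0.1866]  nu=[-1.9273, 4.1132]  x^+=[0.6238, 0.0178, -0.8708]  P^+=[0.2427 0.0240 0.1158; 0.0240 0.1528 0.2925; 0.1158 0.2925 1.4851]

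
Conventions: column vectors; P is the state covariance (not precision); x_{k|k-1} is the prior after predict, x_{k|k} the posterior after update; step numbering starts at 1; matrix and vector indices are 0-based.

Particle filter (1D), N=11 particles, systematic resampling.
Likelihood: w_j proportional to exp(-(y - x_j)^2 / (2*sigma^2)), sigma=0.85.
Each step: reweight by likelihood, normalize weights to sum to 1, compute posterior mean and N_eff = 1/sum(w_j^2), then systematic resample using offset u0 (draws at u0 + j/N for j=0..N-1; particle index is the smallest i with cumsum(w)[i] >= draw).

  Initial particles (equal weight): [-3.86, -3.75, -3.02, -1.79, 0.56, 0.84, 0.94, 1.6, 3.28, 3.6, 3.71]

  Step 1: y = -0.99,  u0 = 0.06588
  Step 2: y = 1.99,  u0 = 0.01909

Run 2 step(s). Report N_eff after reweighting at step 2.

step 1: w=[0.0031, 0.0047, 0.0534, 0.5934, 0.1752, 0.0910, 0.0702, 0.0089, 0.0000, 0.0000, 0.0000]  mean=-0.9983  Neff=2.5060  idx=[3, 3, 3, 3, 3, 3, 3, 4, 4, 5, 6]
step 2: w=[0.0000, 0.0000, 0.0000, 0.0000, 0.0000, 0.0000, 0.0000, 0.1795, 0.1795, 0.2960, 0.3447]  mean=0.7732  Neff=3.6917  idx=[7, 7, 8, 8, 9, 9, 9, 10, 10, 10, 10]

N_eff = 3.6917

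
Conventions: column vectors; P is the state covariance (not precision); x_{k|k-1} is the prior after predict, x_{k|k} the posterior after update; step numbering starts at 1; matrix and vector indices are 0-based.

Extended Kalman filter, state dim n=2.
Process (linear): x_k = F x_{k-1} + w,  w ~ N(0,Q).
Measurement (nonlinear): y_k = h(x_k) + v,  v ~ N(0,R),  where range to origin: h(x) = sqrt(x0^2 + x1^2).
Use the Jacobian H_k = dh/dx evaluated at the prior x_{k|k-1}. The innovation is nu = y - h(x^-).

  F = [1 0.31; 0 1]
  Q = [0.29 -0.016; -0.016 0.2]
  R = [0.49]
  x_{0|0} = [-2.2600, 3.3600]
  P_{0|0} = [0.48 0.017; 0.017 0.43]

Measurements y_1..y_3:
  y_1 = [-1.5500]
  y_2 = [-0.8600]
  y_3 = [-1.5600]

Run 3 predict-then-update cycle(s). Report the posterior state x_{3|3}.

step 1: x^-=[-1.2184, 3.3600]  P^-=[0.8219 0.1343; 0.1343 0.6300]  H_jac=[-0.3409 0.9401]  S=[1.0562]  K=[-0.1457; 0.5174]  nu=[-5.1241]  x^+=[-0.4717, 0.7088]  P^+=[0.7994 0.2139; 0.2139 0.3473]
step 2: x^-=[-0.2520, 0.7088]  P^-=[1.2554 0.3056; 0.3056 0.5473]  H_jac=[-0.3349 0.9422]  S=[0.9238]  K=[-0.1435; 0.4474]  nu=[-1.6123]  x^+=[-0.0206, -0.0125]  P^+=[1.2364 0.3649; 0.3649 0.3624]
step 3: x^-=[-0.0245, -0.0125]  P^-=[1.7875 0.4612; 0.4612 0.5624]  H_jac=[-0.8911 -0.4537]  S=[2.3982]  K=[-0.7515; -0.2778]  nu=[-1.5875]  x^+=[1.1684, 0.4285]  P^+=[0.4332 -0.0394; -0.0394 0.3773]

x_post = [1.1684, 0.4285]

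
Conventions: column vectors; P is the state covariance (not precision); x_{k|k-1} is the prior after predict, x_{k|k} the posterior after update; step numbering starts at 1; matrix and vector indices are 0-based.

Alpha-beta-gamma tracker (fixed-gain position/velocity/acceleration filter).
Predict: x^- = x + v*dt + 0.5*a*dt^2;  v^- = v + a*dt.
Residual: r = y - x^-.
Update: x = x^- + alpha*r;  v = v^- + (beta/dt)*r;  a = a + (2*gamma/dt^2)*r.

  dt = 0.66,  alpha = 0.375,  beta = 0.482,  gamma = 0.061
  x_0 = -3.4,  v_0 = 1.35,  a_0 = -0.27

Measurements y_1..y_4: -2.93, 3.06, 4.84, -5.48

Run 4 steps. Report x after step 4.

x_post = 3.1767

step 1: x_pred=-2.5678  r=-0.3622  x^+=-2.7036  v^+=0.9073  a^+=-0.3714
step 2: x_pred=-2.1857  r=5.2457  x^+=-0.2186  v^+=4.4931  a^+=1.0977
step 3: x_pred=2.9860  r=1.8540  x^+=3.6812  v^+=6.5716  a^+=1.6170
step 4: x_pred=8.3707  r=-13.8507  x^+=3.1767  v^+=-2.4763  a^+=-2.2622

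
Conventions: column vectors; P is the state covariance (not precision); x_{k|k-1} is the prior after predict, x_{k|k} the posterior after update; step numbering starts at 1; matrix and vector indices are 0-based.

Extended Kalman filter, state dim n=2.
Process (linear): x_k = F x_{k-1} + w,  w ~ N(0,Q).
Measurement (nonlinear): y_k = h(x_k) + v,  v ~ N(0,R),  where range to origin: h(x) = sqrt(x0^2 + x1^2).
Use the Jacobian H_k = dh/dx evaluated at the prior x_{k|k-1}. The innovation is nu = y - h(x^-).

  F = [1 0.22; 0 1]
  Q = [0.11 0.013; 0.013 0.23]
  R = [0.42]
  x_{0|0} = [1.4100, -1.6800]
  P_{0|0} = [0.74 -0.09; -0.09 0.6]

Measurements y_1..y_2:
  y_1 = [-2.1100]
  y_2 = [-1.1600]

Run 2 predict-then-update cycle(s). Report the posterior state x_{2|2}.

x_post = [-0.4117, -0.4644]

step 1: x^-=[1.0404, -1.6800]  P^-=[0.8394 0.0550; 0.0550 0.8300]  H_jac=[0.5265 -0.8502]  S=[1.2034]  K=[0.3284; -0.5623]  nu=[-4.0861]  x^+=[-0.3015, 0.6177]  P^+=[0.7096 0.2772; 0.2772 0.4495]
step 2: x^-=[-0.1656, 0.6177]  P^-=[0.9634 0.3891; 0.3891 0.6795]  H_jac=[-0.2590 0.9659]  S=[0.9238]  K=[0.1367; 0.6013]  nu=[-1.7995]  x^+=[-0.4117, -0.4644]  P^+=[0.9461 0.3132; 0.3132 0.3454]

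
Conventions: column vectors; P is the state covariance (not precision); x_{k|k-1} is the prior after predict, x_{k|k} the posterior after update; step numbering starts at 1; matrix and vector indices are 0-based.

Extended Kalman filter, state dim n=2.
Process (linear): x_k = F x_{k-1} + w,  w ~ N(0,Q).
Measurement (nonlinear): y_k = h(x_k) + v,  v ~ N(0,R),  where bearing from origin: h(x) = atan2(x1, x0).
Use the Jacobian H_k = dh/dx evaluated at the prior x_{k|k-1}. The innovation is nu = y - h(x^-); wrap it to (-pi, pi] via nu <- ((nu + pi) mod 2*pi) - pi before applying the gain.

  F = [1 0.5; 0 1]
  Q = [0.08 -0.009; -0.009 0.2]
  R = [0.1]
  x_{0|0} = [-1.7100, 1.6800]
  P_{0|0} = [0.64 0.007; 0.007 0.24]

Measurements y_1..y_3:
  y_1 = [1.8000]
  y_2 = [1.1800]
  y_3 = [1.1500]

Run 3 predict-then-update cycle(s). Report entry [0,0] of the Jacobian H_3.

step 1: x^-=[-0.8700, 1.6800]  P^-=[0.7870 0.1180; 0.1180 0.4400]  H_jac=[-0.4694 -0.2431]  S=[0.3263]  K=[-1.2200; -0.4975]  nu=[-0.2486]  x^+=[-0.5667, 1.8037]  P^+=[0.3014 -0.0800; -0.0800 0.3592]
step 2: x^-=[0.3352, 1.8037]  P^-=[0.3911 0.0906; 0.0906 0.5592]  H_jac=[-0.5359 0.0996]  S=[0.2082]  K=[-0.9634; 0.0343]  nu=[-0.2071]  x^+=[0.5347, 1.7966]  P^+=[0.1979 0.0975; 0.0975 0.5590]
step 3: x^-=[1.4329, 1.7966]  P^-=[0.5151 0.3680; 0.3680 0.7590]  H_jac=[-0.3402 0.2713]  S=[0.1476]  K=[-0.5109; 0.5473]  nu=[0.2525]  x^+=[1.3040, 1.9348]  P^+=[0.4766 0.4092; 0.4092 0.7148]

H_jac[0,0] = -0.3402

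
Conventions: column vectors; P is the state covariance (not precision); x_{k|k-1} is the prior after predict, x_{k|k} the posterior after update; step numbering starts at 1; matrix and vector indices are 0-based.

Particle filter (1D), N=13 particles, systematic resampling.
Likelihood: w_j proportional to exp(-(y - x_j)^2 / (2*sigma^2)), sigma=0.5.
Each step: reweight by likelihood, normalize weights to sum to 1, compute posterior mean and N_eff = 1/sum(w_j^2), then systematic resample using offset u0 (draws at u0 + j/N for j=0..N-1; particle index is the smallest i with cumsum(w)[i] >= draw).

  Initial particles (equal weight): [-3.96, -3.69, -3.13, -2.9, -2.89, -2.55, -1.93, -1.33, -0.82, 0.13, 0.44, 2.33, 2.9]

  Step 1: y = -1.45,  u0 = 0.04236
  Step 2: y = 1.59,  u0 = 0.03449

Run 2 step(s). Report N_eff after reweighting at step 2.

step 1: w=[0.0000, 0.0000, 0.0016, 0.0068, 0.0072, 0.0407, 0.2886, 0.4446, 0.2069, 0.0031, 0.0004, 0.0000, 0.0000]  mean=-1.4671  Neff=3.0716  idx=[5, 6, 6, 6, 7, 7, 7, 7, 7, 7, 8, 8, 8]
step 2: w=[0.0000, 0.0000, 0.0000, 0.0000, 0.0014, 0.0014, 0.0014, 0.0014, 0.0014, 0.0014, 0.3305, 0.3305, 0.3305]  mean=-0.8244  Neff=3.0524  idx=[10, 10, 10, 10, 11, 11, 11, 11, 11, 12, 12, 12, 12]

N_eff = 3.0524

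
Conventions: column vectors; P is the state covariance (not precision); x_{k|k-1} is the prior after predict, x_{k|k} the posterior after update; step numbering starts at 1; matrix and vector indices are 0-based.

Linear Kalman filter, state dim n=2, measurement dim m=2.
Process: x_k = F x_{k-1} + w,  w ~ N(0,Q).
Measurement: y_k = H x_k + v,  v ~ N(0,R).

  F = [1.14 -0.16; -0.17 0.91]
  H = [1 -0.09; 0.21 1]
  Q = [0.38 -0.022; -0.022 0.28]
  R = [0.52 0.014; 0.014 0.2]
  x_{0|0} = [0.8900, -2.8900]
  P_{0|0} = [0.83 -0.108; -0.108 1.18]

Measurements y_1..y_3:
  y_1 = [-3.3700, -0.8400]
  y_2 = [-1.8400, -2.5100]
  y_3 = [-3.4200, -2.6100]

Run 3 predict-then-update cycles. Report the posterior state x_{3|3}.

x_post = [-3.0238, -1.5562]

step 1: x^-=[1.4770, -2.7812]  P^-=[1.5283 -0.4696; -0.4696 1.3146]  S=[2.1435 -0.2441; -0.2441 1.3847]  K=[0.7352 0.0222; -0.1779 0.8468]  nu=[-5.0973, 1.6310]  x^+=[-2.2345, -0.4935]  P^+=[0.3768 -0.0644; -0.0644 0.1804]
step 2: x^-=[-2.4684, -0.0692]  P^-=[0.8979 -0.1899; -0.1899 0.4602]  S=[1.4558 -0.0251; -0.0251 0.6200]  K=[0.6289 0.0234; -0.1473 0.6719]  nu=[0.6221, -1.9224]  x^+=[-2.1221, -1.4526]  P^+=[0.3225 -0.0542; -0.0542 0.1437]
step 3: x^-=[-2.1868, -0.9611]  P^-=[0.8226 -0.1632; -0.1632 0.4251]  S=[1.3754 -0.0116; -0.0116 0.5929]  K=[0.6090 0.0281; -0.1409 0.6565]  nu=[-1.3197, -1.1897]  x^+=[-3.0238, -1.5562]  P^+=[0.3124 -0.0515; -0.0515 0.1401]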